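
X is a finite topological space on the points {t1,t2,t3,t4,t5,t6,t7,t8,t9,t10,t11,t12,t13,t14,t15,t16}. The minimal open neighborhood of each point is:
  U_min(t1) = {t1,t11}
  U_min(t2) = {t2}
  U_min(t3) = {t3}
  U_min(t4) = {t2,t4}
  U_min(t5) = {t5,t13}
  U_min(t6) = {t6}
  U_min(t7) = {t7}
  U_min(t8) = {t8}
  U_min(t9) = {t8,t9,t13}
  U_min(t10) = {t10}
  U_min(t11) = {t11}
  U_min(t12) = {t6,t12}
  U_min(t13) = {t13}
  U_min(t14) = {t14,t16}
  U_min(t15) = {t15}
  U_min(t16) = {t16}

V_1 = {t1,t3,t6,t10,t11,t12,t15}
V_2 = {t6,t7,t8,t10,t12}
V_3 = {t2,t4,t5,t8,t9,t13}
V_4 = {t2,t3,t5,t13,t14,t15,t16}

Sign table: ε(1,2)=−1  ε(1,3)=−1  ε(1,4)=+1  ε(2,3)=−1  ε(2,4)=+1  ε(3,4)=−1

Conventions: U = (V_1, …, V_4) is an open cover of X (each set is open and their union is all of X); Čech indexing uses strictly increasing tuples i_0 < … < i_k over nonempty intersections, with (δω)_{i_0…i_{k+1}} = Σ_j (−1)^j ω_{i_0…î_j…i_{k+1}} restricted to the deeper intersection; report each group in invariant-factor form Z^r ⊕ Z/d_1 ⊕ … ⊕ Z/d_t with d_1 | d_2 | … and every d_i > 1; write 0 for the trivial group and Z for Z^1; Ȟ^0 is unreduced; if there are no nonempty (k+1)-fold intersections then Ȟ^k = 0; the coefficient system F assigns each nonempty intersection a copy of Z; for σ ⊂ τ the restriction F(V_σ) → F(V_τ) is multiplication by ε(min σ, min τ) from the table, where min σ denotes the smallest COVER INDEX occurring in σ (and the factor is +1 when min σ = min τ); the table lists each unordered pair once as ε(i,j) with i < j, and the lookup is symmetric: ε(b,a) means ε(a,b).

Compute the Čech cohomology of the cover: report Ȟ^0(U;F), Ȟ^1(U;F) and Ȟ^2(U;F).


Ȟ^0(U;F) ≅ 0,  Ȟ^1(U;F) ≅ Z/2,  Ȟ^2(U;F) ≅ 0

nerve of the cover:
  V12={t6,t10,t12} V14={t3,t15} V23={t8} V34={t2,t5,t13}
C dims 4,4; δ0: rk 4, SNF 1^3·2
Ȟ^0 = (4 − 4) − 0 = 0, so Ȟ^0 ≅ 0
Ȟ^1 = (4 − 0) − 4 = 0 plus torsion [2], so Ȟ^1 ≅ Z/2
Ȟ^2 = (0 − 0) − 0 = 0, so Ȟ^2 ≅ 0


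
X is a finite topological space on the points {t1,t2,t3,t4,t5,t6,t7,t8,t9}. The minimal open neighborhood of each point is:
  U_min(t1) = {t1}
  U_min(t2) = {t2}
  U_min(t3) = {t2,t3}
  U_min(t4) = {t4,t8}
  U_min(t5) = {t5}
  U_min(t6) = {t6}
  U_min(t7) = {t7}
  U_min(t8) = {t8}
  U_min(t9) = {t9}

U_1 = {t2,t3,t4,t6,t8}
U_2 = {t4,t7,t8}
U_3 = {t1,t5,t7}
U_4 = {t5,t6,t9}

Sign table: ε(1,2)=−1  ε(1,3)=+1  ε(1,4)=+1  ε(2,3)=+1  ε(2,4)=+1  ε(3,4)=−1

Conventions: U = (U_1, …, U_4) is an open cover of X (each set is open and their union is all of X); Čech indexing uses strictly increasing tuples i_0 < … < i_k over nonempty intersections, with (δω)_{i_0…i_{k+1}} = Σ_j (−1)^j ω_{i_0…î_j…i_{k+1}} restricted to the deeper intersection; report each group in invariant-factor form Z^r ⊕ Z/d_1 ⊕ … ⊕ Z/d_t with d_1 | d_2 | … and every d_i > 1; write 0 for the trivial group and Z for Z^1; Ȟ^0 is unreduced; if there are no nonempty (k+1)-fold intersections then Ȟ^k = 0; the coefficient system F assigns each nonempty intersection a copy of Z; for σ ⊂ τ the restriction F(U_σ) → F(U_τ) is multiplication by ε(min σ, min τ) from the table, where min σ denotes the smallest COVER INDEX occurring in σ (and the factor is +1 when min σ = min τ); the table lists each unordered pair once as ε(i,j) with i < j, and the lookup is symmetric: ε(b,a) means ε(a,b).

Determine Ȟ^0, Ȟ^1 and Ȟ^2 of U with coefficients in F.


cover nerve:
  U12={t4,t8} U14={t6} U23={t7} U34={t5}
C dims 4,4; δ0: rk 3, SNF 1^3
Ȟ^0: (4−3)−0=1 ⇒ Z
Ȟ^1: (4−0)−3=1 ⇒ Z
Ȟ^2: (0−0)−0=0 ⇒ 0

Ȟ^0 = Z,  Ȟ^1 = Z,  Ȟ^2 = 0


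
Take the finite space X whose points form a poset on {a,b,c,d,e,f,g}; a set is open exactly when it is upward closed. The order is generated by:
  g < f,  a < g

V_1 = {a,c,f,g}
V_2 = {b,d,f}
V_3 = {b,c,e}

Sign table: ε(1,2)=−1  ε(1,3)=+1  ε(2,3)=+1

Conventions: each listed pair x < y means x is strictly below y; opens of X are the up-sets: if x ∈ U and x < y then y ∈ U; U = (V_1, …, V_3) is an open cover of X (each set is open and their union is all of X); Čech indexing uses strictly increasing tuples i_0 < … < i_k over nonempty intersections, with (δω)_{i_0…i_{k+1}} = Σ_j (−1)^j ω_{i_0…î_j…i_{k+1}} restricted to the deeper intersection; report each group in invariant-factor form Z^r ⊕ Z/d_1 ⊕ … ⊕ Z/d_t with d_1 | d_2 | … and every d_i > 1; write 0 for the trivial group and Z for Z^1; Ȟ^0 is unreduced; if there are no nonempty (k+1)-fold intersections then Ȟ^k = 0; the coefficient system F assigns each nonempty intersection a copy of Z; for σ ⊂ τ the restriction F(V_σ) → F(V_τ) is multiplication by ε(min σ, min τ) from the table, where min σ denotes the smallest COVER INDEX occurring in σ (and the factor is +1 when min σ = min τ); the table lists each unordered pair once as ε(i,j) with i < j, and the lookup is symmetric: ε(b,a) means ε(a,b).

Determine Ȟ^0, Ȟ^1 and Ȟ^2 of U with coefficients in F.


nerve simplices:
  V12={f} V13={c} V23={b}
C dims 3,3; δ0: rk 3, SNF 1^2·2
degree 0: 3−3−0 = 0 → Ȟ^0 ≅ 0
degree 1: 3−0−3 = 0 plus torsion [2] → Ȟ^1 ≅ Z/2
degree 2: 0−0−0 = 0 → Ȟ^2 ≅ 0

Ȟ^0 = 0,  Ȟ^1 = Z/2,  Ȟ^2 = 0


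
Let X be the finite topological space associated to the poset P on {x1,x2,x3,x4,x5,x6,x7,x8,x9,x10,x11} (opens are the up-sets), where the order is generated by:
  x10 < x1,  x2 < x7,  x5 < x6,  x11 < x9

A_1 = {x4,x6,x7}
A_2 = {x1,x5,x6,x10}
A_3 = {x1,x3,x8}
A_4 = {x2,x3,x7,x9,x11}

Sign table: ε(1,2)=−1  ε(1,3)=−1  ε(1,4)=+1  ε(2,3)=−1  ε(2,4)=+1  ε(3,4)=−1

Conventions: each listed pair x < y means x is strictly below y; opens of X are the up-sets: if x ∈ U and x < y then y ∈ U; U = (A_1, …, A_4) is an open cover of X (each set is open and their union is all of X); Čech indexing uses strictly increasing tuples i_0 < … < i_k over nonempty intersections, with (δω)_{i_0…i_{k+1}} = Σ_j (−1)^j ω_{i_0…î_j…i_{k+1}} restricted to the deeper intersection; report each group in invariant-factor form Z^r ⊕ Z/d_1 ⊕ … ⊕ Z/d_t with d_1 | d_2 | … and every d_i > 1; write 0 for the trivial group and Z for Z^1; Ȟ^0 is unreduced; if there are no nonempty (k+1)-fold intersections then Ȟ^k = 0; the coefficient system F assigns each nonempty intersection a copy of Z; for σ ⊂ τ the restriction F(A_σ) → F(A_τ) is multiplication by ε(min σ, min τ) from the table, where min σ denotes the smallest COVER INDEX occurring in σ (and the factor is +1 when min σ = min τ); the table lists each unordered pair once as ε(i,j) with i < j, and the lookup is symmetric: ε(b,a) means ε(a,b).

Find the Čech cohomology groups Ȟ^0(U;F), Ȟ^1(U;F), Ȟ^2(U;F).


nonempty intersections:
  A12={x6} A14={x7} A23={x1} A34={x3}
C dims 4,4; δ0: rk 4, SNF 1^3·2
Ȟ^0: (4−4)−0=0 ⇒ 0
Ȟ^1: (4−0)−4=0 plus torsion [2] ⇒ Z/2
Ȟ^2: (0−0)−0=0 ⇒ 0

Ȟ^0(U;F) ≅ 0, Ȟ^1(U;F) ≅ Z/2 and Ȟ^2(U;F) ≅ 0


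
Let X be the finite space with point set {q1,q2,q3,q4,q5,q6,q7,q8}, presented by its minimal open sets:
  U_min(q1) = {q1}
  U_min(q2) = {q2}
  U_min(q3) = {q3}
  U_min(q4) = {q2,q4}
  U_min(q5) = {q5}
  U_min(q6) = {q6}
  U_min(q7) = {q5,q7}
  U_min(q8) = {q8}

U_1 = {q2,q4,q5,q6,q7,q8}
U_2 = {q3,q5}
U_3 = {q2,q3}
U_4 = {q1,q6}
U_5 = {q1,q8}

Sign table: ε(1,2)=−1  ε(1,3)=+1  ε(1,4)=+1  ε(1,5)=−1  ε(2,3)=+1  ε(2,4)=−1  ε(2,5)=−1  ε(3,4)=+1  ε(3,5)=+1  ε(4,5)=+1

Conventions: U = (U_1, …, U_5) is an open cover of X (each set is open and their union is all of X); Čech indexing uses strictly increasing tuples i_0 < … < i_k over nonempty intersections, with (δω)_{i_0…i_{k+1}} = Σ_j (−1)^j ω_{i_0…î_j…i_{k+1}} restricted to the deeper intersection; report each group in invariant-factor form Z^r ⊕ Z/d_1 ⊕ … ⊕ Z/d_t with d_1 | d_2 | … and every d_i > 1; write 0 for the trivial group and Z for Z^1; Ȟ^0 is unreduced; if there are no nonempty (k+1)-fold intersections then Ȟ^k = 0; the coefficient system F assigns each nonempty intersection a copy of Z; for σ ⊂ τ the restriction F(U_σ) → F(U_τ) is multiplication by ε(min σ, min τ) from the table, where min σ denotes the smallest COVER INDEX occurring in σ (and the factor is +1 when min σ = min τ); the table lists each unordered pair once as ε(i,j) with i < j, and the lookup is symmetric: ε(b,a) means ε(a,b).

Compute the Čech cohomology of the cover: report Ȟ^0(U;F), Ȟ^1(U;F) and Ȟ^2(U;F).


Ȟ^0(U;F) ≅ 0,  Ȟ^1(U;F) ≅ Z ⊕ Z/2,  Ȟ^2(U;F) ≅ 0

intersection data:
  U12={q5} U13={q2} U14={q6} U15={q8} U23={q3} U45={q1}
C dims 5,6; δ0: rk 5, SNF 1^4·2
Ȟ^0 = (5 − 5) − 0 = 0, so Ȟ^0 ≅ 0
Ȟ^1 = (6 − 0) − 5 = 1 plus torsion [2], so Ȟ^1 ≅ Z ⊕ Z/2
Ȟ^2 = (0 − 0) − 0 = 0, so Ȟ^2 ≅ 0


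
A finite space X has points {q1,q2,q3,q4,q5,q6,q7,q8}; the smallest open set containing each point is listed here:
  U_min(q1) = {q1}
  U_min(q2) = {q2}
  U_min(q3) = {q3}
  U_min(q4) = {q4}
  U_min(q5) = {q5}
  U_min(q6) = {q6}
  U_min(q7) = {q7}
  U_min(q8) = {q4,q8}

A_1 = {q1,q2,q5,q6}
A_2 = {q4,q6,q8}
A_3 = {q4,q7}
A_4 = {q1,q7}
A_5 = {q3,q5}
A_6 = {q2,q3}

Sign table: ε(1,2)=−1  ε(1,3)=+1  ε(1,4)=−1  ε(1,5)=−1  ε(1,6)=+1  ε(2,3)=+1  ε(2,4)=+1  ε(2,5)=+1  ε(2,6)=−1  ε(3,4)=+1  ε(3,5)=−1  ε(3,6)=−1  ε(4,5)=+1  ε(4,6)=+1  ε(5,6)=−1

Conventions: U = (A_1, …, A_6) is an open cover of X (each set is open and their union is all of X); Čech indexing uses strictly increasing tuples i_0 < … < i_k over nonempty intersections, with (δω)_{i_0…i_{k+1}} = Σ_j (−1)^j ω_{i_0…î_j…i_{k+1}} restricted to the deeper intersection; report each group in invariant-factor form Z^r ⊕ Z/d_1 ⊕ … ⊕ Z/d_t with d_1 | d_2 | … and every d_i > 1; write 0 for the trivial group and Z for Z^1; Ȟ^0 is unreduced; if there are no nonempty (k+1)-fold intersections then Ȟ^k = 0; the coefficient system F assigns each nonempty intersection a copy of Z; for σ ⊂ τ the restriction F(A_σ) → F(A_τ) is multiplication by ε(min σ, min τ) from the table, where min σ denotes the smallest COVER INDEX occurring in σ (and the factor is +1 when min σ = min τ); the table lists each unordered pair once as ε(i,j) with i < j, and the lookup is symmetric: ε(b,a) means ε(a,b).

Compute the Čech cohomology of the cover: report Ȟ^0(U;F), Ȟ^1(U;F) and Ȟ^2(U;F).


Ȟ^0(U;F) ≅ Z,  Ȟ^1(U;F) ≅ Z^2,  Ȟ^2(U;F) ≅ 0

cover nerve:
  A12={q6} A14={q1} A15={q5} A16={q2} A23={q4} A34={q7} A56={q3}
C dims 6,7; δ0: rk 5, SNF 1^5
Ȟ^0: (6−5)−0=1 ⇒ Z
Ȟ^1: (7−0)−5=2 ⇒ Z^2
Ȟ^2: (0−0)−0=0 ⇒ 0


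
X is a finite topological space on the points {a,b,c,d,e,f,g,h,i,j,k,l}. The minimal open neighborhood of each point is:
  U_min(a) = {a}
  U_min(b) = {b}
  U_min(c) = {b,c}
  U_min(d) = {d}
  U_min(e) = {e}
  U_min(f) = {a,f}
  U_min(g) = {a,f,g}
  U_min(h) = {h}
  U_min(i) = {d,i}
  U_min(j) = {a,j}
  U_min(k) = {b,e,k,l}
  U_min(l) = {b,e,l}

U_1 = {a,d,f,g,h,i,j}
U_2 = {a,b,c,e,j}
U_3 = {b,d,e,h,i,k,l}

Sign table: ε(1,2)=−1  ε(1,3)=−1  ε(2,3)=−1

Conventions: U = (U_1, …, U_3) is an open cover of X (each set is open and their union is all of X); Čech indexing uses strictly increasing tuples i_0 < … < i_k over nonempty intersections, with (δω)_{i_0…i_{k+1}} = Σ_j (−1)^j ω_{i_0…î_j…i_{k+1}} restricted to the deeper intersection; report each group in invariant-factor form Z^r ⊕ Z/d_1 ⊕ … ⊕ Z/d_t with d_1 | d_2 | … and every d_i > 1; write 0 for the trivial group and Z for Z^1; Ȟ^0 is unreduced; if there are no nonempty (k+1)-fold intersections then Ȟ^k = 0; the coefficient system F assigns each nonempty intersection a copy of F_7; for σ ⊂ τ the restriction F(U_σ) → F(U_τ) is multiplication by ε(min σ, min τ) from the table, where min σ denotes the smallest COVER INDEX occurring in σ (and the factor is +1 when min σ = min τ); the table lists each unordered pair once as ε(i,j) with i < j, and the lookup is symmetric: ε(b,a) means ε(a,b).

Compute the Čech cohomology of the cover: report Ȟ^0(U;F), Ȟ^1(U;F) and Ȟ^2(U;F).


cover nerve:
  U12={a,j} U13={d,h,i} U23={b,e}
C dims 3,3; δ0: rk_F7 3
Ȟ^0: (3−3)−0=0 ⇒ 0
Ȟ^1: (3−0)−3=0 ⇒ 0
Ȟ^2: (0−0)−0=0 ⇒ 0

Ȟ^0 ≅ 0, Ȟ^1 ≅ 0, Ȟ^2 ≅ 0


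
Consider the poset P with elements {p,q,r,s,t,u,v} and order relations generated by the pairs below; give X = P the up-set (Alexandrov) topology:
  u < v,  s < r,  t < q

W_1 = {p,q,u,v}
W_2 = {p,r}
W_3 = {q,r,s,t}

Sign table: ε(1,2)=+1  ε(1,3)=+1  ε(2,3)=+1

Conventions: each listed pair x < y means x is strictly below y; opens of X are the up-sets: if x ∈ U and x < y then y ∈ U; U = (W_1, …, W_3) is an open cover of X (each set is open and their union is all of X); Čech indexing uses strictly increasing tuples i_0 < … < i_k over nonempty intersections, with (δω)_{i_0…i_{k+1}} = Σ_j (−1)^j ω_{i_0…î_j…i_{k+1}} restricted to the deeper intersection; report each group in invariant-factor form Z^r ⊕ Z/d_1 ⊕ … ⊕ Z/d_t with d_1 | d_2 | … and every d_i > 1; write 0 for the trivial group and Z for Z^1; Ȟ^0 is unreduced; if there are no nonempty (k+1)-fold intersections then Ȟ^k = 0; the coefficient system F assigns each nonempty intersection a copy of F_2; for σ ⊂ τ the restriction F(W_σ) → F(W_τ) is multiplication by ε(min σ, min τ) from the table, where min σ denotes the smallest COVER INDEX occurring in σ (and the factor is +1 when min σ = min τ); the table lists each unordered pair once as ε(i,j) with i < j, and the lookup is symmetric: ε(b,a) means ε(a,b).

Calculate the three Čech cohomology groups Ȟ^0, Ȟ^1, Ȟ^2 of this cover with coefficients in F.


nonempty overlaps:
  W12={p} W13={q} W23={r}
C dims 3,3; δ0: rk_F2 2
degree 0: 3−2−0 = 1 → Ȟ^0 ≅ Z/2
degree 1: 3−0−2 = 1 → Ȟ^1 ≅ Z/2
degree 2: 0−0−0 = 0 → Ȟ^2 ≅ 0

Ȟ^0(U;F) ≅ Z/2; Ȟ^1(U;F) ≅ Z/2; Ȟ^2(U;F) ≅ 0


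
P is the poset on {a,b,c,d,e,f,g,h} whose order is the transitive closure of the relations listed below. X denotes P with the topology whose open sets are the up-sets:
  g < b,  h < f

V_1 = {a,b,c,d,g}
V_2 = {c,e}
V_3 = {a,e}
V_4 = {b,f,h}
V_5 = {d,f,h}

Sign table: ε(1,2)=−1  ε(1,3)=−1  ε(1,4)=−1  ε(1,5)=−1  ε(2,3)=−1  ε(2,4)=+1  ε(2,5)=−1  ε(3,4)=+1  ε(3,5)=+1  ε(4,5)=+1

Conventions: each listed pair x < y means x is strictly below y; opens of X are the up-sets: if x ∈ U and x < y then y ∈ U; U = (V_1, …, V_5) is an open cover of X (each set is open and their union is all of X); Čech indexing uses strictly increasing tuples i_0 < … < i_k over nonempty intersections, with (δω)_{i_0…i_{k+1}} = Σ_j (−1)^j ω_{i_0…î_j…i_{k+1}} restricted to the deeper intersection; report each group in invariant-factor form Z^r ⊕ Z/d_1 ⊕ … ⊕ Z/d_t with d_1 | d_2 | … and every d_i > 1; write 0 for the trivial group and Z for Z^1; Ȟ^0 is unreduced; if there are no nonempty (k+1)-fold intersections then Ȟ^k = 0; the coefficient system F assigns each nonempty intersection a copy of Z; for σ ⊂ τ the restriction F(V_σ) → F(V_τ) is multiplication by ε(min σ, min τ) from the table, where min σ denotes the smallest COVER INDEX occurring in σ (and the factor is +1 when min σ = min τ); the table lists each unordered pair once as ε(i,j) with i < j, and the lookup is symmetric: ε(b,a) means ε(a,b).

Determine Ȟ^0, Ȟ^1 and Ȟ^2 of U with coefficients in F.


Ȟ^0 = 0, Ȟ^1 = Z ⊕ Z/2, Ȟ^2 = 0

nerve of the cover:
  V12={c} V13={a} V14={b} V15={d} V23={e} V45={f,h}
C dims 5,6; δ0: rk 5, SNF 1^4·2
Ȟ^0 = (5 − 5) − 0 = 0, so Ȟ^0 ≅ 0
Ȟ^1 = (6 − 0) − 5 = 1 plus torsion [2], so Ȟ^1 ≅ Z ⊕ Z/2
Ȟ^2 = (0 − 0) − 0 = 0, so Ȟ^2 ≅ 0


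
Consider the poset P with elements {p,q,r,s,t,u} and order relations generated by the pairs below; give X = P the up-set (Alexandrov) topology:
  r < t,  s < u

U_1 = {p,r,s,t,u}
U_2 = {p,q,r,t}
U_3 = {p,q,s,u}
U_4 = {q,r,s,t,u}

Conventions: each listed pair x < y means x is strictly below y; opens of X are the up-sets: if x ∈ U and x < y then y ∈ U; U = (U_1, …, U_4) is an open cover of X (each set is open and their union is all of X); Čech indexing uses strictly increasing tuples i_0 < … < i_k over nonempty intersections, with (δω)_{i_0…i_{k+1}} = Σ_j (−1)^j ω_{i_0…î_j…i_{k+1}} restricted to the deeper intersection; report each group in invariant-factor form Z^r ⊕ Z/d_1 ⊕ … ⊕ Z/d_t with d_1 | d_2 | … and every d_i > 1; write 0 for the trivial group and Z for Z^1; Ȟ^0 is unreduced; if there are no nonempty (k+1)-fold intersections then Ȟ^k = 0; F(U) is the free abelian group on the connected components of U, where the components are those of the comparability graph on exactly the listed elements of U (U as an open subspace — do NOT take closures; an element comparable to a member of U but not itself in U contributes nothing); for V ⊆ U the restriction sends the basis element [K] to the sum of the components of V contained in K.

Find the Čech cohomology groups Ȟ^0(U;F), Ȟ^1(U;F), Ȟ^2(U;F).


intersection data:
  U12={p,r,t} U13={p,s,u} U14={r,s,t,u} U23={p,q} U24={q,r,t} U34={q,s,u}
  U123={p} U124={r,t} U134={s,u} U234={q}
components per intersection:
  U1: {p} {r,t} {s,u}
  U2: {p} {q} {r,t}
  U3: {p} {q} {s,u}
  U4: {q} {r,t} {s,u}
  U12: {p} {r,t}
  U13: {p} {s,u}
  U14: {r,t} {s,u}
  U23: {p} {q}
  U24: {q} {r,t}
  U34: {q} {s,u}
  U123: {p}
  U124: {r,t}
  U134: {s,u}
  U234: {q}
C dims 12,12,4; δ0: rk 8, SNF 1^8; δ1: rk 4, SNF 1^4
Ȟ^0 = (12 − 8) − 0 = 4, so Ȟ^0 ≅ Z^4
Ȟ^1 = (12 − 4) − 8 = 0, so Ȟ^1 ≅ 0
Ȟ^2 = (4 − 0) − 4 = 0, so Ȟ^2 ≅ 0

Ȟ^0(U;F) ≅ Z^4,  Ȟ^1(U;F) ≅ 0,  Ȟ^2(U;F) ≅ 0


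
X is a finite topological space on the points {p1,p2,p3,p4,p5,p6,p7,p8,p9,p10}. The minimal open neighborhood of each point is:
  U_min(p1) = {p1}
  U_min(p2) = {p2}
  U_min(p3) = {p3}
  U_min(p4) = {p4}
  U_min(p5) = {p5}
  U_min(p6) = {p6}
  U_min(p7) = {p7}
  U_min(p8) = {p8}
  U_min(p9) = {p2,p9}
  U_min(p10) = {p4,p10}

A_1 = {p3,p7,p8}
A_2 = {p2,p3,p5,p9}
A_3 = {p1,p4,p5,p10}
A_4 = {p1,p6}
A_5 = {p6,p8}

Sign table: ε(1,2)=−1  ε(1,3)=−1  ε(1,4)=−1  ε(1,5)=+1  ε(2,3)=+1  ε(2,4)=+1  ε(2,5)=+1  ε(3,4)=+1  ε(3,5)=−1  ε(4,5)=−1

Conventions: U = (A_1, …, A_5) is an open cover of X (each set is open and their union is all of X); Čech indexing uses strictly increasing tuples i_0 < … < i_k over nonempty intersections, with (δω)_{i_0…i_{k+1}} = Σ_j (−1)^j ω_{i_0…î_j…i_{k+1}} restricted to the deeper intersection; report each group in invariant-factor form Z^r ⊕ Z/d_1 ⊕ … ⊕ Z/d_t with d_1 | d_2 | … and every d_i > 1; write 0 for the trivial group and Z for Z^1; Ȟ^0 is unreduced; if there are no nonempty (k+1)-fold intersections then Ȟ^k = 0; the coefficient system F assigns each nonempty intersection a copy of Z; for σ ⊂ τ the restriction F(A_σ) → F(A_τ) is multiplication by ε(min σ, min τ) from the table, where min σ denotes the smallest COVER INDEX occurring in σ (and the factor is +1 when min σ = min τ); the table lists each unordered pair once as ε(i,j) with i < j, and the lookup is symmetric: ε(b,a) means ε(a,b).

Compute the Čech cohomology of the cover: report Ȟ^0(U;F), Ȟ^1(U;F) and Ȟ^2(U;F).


cover nerve:
  A12={p3} A15={p8} A23={p5} A34={p1} A45={p6}
C dims 5,5; δ0: rk 4, SNF 1^4
Ȟ^0: (5−4)−0=1 ⇒ Z
Ȟ^1: (5−0)−4=1 ⇒ Z
Ȟ^2: (0−0)−0=0 ⇒ 0

Ȟ^0(U;F) ≅ Z,  Ȟ^1(U;F) ≅ Z,  Ȟ^2(U;F) ≅ 0


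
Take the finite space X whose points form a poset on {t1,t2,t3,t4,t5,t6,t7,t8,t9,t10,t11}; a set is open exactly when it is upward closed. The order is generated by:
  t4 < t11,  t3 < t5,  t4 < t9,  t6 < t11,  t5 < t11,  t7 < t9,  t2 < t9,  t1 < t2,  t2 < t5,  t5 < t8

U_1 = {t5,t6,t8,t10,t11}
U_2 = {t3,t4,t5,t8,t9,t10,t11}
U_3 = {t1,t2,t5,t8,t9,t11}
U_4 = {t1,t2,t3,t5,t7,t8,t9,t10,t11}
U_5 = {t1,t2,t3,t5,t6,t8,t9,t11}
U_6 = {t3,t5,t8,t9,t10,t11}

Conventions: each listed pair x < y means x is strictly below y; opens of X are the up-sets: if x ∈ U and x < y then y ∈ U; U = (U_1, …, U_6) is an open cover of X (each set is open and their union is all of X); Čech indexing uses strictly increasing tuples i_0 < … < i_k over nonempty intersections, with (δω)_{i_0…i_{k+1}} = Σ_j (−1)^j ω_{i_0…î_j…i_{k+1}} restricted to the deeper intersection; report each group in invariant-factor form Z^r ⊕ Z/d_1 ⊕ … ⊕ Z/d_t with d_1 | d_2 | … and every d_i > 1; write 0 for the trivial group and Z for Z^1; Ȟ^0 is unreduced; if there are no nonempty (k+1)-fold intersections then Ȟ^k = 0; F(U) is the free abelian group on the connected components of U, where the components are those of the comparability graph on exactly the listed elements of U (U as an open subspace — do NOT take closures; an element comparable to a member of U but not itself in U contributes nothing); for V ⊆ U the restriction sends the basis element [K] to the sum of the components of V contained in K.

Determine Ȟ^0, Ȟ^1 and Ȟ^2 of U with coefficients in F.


Ȟ^0 ≅ Z^2, Ȟ^1 ≅ Z, Ȟ^2 ≅ 0

nerve simplices:
  U12={t5,t8,t10,t11} U13={t5,t8,t11} U14={t5,t8,t10,t11} U15={t5,t6,t8,t11} U16={t5,t8,t10,t11} U23={t5,t8,t9,t11} U24={t3,t5,t8,t9,t10,t11} U25={t3,t5,t8,t9,t11} U26={t3,t5,t8,t9,t10,t11} U34={t1,t2,t5,t8,t9,t11} U35={t1,t2,t5,t8,t9,t11} U36={t5,t8,t9,t11} U45={t1,t2,t3,t5,t8,t9,t11} U46={t3,t5,t8,t9,t10,t11} U56={t3,t5,t8,t9,t11}
  U123={t5,t8,t11} U124={t5,t8,t10,t11} U125={t5,t8,t11} U126={t5,t8,t10,t11} U134={t5,t8,t11} U135={t5,t8,t11} U136={t5,t8,t11} U145={t5,t8,t11} U146={t5,t8,t10,t11} U156={t5,t8,t11} U234={t5,t8,t9,t11} U235={t5,t8,t9,t11} U236={t5,t8,t9,t11} U245={t3,t5,t8,t9,t11} U246={t3,t5,t8,t9,t10,t11} U256={t3,t5,t8,t9,t11} U345={t1,t2,t5,t8,t9,t11} U346={t5,t8,t9,t11} U356={t5,t8,t9,t11} U456={t3,t5,t8,t9,t11}
  U1234={t5,t8,t11} U1235={t5,t8,t11} U1236={t5,t8,t11} U1245={t5,t8,t11} U1246={t5,t8,t10,t11} U1256={t5,t8,t11} U1345={t5,t8,t11} U1346={t5,t8,t11} U1356={t5,t8,t11} U1456={t5,t8,t11} U2345={t5,t8,t9,t11} U2346={t5,t8,t9,t11} U2356={t5,t8,t9,t11} U2456={t3,t5,t8,t9,t11} U3456={t5,t8,t9,t11}
  U12345={t5,t8,t11} U12346={t5,t8,t11} U12356={t5,t8,t11} U12456={t5,t8,t11} U13456={t5,t8,t11} U23456={t5,t8,t9,t11}
  U123456={t5,t8,t11}
components per intersection:
  U1: {t5,t6,t8,t11} {t10}
  U2: {t3,t4,t5,t8,t9,t11} {t10}
  U3: {t1,t2,t5,t8,t9,t11}
  U4: {t1,t2,t3,t5,t7,t8,t9,t11} {t10}
  U5: {t1,t2,t3,t5,t6,t8,t9,t11}
  U6: {t3,t5,t8,t11} {t9} {t10}
  U12: {t5,t8,t11} {t10}
  U13: {t5,t8,t11}
  U14: {t5,t8,t11} {t10}
  U15: {t5,t6,t8,t11}
  U16: {t5,t8,t11} {t10}
  U23: {t5,t8,t11} {t9}
  U24: {t3,t5,t8,t11} {t9} {t10}
  U25: {t3,t5,t8,t11} {t9}
  U26: {t3,t5,t8,t11} {t9} {t10}
  U34: {t1,t2,t5,t8,t9,t11}
  U35: {t1,t2,t5,t8,t9,t11}
  U36: {t5,t8,t11} {t9}
  U45: {t1,t2,t3,t5,t8,t9,t11}
  U46: {t3,t5,t8,t11} {t9} {t10}
  U56: {t3,t5,t8,t11} {t9}
  U123: {t5,t8,t11}
  U124: {t5,t8,t11} {t10}
  U125: {t5,t8,t11}
  U126: {t5,t8,t11} {t10}
  U134: {t5,t8,t11}
  U135: {t5,t8,t11}
  U136: {t5,t8,t11}
  U145: {t5,t8,t11}
  U146: {t5,t8,t11} {t10}
  U156: {t5,t8,t11}
  U234: {t5,t8,t11} {t9}
  U235: {t5,t8,t11} {t9}
  U236: {t5,t8,t11} {t9}
  U245: {t3,t5,t8,t11} {t9}
  U246: {t3,t5,t8,t11} {t9} {t10}
  U256: {t3,t5,t8,t11} {t9}
  U345: {t1,t2,t5,t8,t9,t11}
  U346: {t5,t8,t11} {t9}
  U356: {t5,t8,t11} {t9}
  U456: {t3,t5,t8,t11} {t9}
  U1234: {t5,t8,t11}
  U1235: {t5,t8,t11}
  U1236: {t5,t8,t11}
  U1245: {t5,t8,t11}
  U1246: {t5,t8,t11} {t10}
  U1256: {t5,t8,t11}
  U1345: {t5,t8,t11}
  U1346: {t5,t8,t11}
  U1356: {t5,t8,t11}
  U1456: {t5,t8,t11}
  U2345: {t5,t8,t11} {t9}
  U2346: {t5,t8,t11} {t9}
  U2356: {t5,t8,t11} {t9}
  U2456: {t3,t5,t8,t11} {t9}
  U3456: {t5,t8,t11} {t9}
  U12345: {t5,t8,t11}
  U12346: {t5,t8,t11}
  U12356: {t5,t8,t11}
  U12456: {t5,t8,t11}
  U13456: {t5,t8,t11}
  U23456: {t5,t8,t11} {t9}
  U123456: {t5,t8,t11}
C dims 11,28,33,21; δ0: rk 9, SNF 1^9; δ1: rk 18, SNF 1^18; δ2: rk 15, SNF 1^15
degree 0: 11−9−0 = 2 → Ȟ^0 ≅ Z^2
degree 1: 28−18−9 = 1 → Ȟ^1 ≅ Z
degree 2: 33−15−18 = 0 → Ȟ^2 ≅ 0


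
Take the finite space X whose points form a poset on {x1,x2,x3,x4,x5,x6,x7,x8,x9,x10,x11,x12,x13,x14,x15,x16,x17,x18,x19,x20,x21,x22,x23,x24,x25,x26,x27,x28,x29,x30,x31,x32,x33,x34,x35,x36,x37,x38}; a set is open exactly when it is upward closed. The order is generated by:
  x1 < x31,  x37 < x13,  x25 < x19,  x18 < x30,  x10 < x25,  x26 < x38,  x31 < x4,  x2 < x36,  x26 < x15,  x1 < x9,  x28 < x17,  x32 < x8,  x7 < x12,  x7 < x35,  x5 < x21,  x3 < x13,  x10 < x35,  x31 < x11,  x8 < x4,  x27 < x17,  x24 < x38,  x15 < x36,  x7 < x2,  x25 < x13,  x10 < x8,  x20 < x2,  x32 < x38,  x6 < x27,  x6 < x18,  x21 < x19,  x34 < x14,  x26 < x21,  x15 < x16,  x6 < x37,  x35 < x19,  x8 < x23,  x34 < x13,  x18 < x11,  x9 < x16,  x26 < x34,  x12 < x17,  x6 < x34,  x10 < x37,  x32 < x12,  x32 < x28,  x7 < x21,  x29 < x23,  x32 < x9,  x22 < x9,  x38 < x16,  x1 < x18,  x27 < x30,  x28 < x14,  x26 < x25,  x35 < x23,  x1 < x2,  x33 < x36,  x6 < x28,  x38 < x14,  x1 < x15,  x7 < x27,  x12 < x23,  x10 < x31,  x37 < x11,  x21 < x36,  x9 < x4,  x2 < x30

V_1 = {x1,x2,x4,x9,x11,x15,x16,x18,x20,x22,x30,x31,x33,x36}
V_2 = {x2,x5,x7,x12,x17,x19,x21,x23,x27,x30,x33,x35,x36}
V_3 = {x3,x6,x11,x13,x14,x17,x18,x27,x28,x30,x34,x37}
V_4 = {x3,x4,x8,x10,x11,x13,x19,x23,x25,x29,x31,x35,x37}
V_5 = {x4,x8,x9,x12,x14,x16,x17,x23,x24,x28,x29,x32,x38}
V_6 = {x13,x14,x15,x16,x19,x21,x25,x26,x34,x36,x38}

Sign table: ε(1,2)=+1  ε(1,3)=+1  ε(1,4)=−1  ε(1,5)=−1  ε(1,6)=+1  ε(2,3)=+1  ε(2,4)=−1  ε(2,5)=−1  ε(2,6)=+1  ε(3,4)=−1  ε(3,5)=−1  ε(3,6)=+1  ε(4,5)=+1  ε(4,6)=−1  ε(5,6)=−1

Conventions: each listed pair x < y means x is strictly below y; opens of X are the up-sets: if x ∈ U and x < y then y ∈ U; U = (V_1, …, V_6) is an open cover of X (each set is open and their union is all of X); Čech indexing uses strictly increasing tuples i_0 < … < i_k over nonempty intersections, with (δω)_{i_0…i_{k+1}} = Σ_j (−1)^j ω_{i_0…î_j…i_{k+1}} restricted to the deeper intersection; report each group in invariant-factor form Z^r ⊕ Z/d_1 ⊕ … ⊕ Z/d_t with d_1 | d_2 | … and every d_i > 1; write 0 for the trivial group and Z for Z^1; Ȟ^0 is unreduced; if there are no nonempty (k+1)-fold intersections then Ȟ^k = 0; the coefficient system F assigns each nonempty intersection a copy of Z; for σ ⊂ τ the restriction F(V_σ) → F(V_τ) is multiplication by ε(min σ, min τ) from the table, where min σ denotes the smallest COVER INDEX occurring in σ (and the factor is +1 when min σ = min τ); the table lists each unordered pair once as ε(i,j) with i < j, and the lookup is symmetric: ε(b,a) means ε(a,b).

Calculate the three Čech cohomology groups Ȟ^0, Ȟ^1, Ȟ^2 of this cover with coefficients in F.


Ȟ^0 = Z, Ȟ^1 = 0, Ȟ^2 = Z/2

cover nerve:
  V12={x2,x30,x33,x36} V13={x11,x18,x30} V14={x4,x11,x31} V15={x4,x9,x16} V16={x15,x16,x36} V23={x17,x27,x30} V24={x19,x23,x35} V25={x12,x17,x23} V26={x19,x21,x36} V34={x3,x11,x13,x37} V35={x14,x17,x28} V36={x13,x14,x34} V45={x4,x8,x23,x29} V46={x13,x19,x25} V56={x14,x16,x38}
  V123={x30} V126={x36} V134={x11} V145={x4} V156={x16} V235={x17} V245={x23} V246={x19} V346={x13} V356={x14}
C dims 6,15,10; δ0: rk 5, SNF 1^5; δ1: rk 10, SNF 1^9·2
Ȟ^0: (6−5)−0=1 ⇒ Z
Ȟ^1: (15−10)−5=0 ⇒ 0
Ȟ^2: (10−0)−10=0 plus torsion [2] ⇒ Z/2


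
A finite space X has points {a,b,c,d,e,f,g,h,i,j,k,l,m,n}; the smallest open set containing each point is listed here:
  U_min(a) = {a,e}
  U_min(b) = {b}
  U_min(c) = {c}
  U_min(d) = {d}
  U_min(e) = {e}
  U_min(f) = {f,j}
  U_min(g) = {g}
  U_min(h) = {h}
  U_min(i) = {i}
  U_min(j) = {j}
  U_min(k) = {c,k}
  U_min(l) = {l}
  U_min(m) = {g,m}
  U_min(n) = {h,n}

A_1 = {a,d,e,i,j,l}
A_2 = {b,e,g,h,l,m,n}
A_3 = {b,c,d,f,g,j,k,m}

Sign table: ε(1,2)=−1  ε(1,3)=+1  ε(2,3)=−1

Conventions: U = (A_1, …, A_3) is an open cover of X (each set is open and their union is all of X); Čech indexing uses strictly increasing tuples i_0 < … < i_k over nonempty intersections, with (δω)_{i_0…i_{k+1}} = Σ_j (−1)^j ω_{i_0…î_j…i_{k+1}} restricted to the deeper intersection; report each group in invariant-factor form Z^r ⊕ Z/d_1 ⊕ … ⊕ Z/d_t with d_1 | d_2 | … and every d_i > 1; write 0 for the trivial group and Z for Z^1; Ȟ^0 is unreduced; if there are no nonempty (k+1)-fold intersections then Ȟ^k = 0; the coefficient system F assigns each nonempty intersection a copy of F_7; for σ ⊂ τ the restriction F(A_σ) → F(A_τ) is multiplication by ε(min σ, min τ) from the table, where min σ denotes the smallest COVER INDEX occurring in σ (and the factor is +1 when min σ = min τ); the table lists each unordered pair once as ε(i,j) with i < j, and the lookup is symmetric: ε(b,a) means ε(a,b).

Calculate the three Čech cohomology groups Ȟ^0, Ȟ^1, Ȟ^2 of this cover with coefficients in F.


Ȟ^0(U;F) ≅ Z/7, Ȟ^1(U;F) ≅ Z/7, Ȟ^2(U;F) ≅ 0

nonempty overlaps:
  A12={e,l} A13={d,j} A23={b,g,m}
C dims 3,3; δ0: rk_F7 2
degree 0: 3−2−0 = 1 → Ȟ^0 ≅ Z/7
degree 1: 3−0−2 = 1 → Ȟ^1 ≅ Z/7
degree 2: 0−0−0 = 0 → Ȟ^2 ≅ 0


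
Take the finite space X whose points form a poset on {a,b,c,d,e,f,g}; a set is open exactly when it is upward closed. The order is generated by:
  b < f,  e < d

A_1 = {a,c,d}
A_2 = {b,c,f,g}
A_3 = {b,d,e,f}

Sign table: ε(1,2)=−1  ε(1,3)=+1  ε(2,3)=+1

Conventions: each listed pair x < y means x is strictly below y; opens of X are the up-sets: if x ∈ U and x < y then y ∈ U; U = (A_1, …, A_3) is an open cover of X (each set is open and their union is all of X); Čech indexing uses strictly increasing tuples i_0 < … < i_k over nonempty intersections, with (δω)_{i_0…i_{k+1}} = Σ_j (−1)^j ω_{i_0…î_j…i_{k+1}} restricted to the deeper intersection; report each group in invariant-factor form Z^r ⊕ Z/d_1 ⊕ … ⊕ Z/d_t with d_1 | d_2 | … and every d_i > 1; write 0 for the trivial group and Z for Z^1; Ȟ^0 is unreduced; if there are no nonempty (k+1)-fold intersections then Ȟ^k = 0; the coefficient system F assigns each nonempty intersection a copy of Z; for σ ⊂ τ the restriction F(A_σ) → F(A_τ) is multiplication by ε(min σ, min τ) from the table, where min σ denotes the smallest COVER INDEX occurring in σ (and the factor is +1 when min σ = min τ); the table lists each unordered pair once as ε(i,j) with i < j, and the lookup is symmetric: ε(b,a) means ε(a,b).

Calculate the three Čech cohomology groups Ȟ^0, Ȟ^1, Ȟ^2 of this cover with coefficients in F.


Ȟ^0(U;F) ≅ 0,  Ȟ^1(U;F) ≅ Z/2,  Ȟ^2(U;F) ≅ 0

nonempty intersections:
  A12={c} A13={d} A23={b,f}
C dims 3,3; δ0: rk 3, SNF 1^2·2
Ȟ^0: (3−3)−0=0 ⇒ 0
Ȟ^1: (3−0)−3=0 plus torsion [2] ⇒ Z/2
Ȟ^2: (0−0)−0=0 ⇒ 0


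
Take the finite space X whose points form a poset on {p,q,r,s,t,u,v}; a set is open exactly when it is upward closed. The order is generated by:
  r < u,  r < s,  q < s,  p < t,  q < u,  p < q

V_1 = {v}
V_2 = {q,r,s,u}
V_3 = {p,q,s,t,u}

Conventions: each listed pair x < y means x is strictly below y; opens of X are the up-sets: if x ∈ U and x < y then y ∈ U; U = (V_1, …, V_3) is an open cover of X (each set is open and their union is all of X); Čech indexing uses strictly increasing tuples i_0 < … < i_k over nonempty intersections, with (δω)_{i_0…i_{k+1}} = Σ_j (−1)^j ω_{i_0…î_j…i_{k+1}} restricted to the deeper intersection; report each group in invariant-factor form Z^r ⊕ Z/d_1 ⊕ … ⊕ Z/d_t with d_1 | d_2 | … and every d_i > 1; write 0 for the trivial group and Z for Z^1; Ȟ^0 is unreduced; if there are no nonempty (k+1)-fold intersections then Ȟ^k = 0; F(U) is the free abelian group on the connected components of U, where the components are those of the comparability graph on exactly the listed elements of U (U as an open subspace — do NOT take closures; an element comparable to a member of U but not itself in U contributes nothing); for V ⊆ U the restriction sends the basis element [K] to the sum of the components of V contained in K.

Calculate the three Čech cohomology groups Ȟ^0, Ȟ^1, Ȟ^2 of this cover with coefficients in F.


cover nerve:
  V23={q,s,u}
components per intersection:
  V1: {v}
  V2: {q,r,s,u}
  V3: {p,q,s,t,u}
  V23: {q,s,u}
C dims 3,1; δ0: rk 1, SNF 1^1
Ȟ^0: (3−1)−0=2 ⇒ Z^2
Ȟ^1: (1−0)−1=0 ⇒ 0
Ȟ^2: (0−0)−0=0 ⇒ 0

Ȟ^0 = Z^2, Ȟ^1 = 0, Ȟ^2 = 0


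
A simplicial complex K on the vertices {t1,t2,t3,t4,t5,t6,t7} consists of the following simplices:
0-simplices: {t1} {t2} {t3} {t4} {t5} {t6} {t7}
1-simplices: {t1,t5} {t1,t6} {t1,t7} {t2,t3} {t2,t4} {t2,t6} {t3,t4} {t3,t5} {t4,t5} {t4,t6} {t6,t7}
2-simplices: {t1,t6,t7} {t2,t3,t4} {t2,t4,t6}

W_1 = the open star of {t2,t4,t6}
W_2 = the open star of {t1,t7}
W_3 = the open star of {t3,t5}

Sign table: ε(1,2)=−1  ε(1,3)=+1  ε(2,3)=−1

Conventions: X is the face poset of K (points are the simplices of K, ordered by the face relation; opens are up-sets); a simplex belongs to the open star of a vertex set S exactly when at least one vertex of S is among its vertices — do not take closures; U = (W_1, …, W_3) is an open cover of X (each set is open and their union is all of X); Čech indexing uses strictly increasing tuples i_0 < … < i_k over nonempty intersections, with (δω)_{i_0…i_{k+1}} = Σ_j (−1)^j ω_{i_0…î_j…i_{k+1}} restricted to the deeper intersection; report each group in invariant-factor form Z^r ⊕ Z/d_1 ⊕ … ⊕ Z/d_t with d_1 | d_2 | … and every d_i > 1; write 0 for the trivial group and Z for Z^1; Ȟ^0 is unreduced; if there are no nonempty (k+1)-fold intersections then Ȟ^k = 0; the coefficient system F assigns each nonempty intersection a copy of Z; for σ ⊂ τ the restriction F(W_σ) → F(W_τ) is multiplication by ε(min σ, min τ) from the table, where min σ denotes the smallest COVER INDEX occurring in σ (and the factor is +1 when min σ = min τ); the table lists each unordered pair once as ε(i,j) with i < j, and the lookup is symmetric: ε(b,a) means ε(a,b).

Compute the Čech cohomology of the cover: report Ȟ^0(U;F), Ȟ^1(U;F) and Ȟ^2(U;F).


Ȟ^0(U;F) ≅ Z,  Ȟ^1(U;F) ≅ Z,  Ȟ^2(U;F) ≅ 0

intersection data:
  W1={{t2},{t4},{t6},{t1,t6},{t2,t3},{t2,t4},{t2,t6},{t3,t4},{t4,t5},{t4,t6},{t6,t7},{t1,t6,t7},{t2,t3,t4},{t2,t4,t6}} W2={{t1},{t7},{t1,t5},{t1,t6},{t1,t7},{t6,t7},{t1,t6,t7}} W3={{t3},{t5},{t1,t5},{t2,t3},{t3,t4},{t3,t5},{t4,t5},{t2,t3,t4}}
  W12={{t1,t6},{t6,t7},{t1,t6,t7}} W13={{t2,t3},{t3,t4},{t4,t5},{t2,t3,t4}} W23={{t1,t5}}
C dims 3,3; δ0: rk 2, SNF 1^2
Ȟ^0 = (3 − 2) − 0 = 1, so Ȟ^0 ≅ Z
Ȟ^1 = (3 − 0) − 2 = 1, so Ȟ^1 ≅ Z
Ȟ^2 = (0 − 0) − 0 = 0, so Ȟ^2 ≅ 0


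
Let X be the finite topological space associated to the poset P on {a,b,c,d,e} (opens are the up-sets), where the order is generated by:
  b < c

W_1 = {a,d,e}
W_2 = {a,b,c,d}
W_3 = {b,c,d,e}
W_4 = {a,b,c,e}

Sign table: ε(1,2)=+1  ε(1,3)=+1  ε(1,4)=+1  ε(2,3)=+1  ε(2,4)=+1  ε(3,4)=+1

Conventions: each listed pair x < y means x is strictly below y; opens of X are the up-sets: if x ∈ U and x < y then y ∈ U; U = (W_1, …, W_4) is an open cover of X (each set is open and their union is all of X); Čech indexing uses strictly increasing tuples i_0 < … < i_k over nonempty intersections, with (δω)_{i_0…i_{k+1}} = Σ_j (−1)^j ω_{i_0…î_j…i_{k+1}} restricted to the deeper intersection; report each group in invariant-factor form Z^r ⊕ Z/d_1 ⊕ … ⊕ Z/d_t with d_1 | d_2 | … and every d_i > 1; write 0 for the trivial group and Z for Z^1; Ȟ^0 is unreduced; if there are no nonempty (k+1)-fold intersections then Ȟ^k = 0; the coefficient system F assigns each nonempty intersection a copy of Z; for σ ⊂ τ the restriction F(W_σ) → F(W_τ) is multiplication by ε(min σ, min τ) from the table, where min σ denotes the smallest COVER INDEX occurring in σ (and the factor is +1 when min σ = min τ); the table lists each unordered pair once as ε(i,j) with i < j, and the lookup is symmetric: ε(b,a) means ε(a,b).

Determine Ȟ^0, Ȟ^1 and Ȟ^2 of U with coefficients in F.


nonempty intersections:
  W12={a,d} W13={d,e} W14={a,e} W23={b,c,d} W24={a,b,c} W34={b,c,e}
  W123={d} W124={a} W134={e} W234={b,c}
C dims 4,6,4; δ0: rk 3, SNF 1^3; δ1: rk 3, SNF 1^3
Ȟ^0: (4−3)−0=1 ⇒ Z
Ȟ^1: (6−3)−3=0 ⇒ 0
Ȟ^2: (4−0)−3=1 ⇒ Z

Ȟ^0 = Z, Ȟ^1 = 0, Ȟ^2 = Z


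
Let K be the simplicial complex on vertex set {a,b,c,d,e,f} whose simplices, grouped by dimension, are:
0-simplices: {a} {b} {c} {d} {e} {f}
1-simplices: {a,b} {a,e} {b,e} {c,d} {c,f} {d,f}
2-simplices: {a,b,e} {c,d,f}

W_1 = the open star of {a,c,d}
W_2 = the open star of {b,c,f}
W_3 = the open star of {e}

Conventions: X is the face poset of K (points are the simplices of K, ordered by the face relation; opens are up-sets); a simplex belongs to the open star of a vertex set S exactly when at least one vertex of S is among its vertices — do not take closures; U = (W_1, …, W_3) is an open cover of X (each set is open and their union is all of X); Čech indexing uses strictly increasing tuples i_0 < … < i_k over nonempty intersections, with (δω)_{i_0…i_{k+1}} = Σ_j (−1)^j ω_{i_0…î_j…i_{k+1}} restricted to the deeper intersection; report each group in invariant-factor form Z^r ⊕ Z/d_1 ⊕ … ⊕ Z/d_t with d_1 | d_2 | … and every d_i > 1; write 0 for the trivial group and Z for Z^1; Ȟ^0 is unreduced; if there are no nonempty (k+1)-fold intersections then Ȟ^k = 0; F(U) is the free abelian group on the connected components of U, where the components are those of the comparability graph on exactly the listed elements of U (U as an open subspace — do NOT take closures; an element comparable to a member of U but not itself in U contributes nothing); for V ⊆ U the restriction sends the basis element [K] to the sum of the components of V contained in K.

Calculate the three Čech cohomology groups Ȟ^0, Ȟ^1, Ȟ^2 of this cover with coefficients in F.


nerve of the cover:
  W1={{a},{c},{d},{a,b},{a,e},{c,d},{c,f},{d,f},{a,b,e},{c,d,f}} W2={{b},{c},{f},{a,b},{b,e},{c,d},{c,f},{d,f},{a,b,e},{c,d,f}} W3={{e},{a,e},{b,e},{a,b,e}}
  W12={{c},{a,b},{c,d},{c,f},{d,f},{a,b,e},{c,d,f}} W13={{a,e},{a,b,e}} W23={{b,e},{a,b,e}}
  W123={{a,b,e}}
components per intersection:
  W1: {{a},{a,b},{a,e},{a,b,e}} {{c},{d},{c,d},{c,f},{d,f},{c,d,f}}
  W2: {{b},{a,b},{b,e},{a,b,e}} {{c},{f},{c,d},{c,f},{d,f},{c,d,f}}
  W3: {{e},{a,e},{b,e},{a,b,e}}
  W12: {{c},{c,d},{c,f},{d,f},{c,d,f}} {{a,b},{a,b,e}}
  W13: {{a,e},{a,b,e}}
  W23: {{b,e},{a,b,e}}
  W123: {{a,b,e}}
C dims 5,4,1; δ0: rk 3, SNF 1^3; δ1: rk 1, SNF 1^1
Ȟ^0 = (5 − 3) − 0 = 2, so Ȟ^0 ≅ Z^2
Ȟ^1 = (4 − 1) − 3 = 0, so Ȟ^1 ≅ 0
Ȟ^2 = (1 − 0) − 1 = 0, so Ȟ^2 ≅ 0

Ȟ^0(U;F) ≅ Z^2, Ȟ^1(U;F) ≅ 0, Ȟ^2(U;F) ≅ 0


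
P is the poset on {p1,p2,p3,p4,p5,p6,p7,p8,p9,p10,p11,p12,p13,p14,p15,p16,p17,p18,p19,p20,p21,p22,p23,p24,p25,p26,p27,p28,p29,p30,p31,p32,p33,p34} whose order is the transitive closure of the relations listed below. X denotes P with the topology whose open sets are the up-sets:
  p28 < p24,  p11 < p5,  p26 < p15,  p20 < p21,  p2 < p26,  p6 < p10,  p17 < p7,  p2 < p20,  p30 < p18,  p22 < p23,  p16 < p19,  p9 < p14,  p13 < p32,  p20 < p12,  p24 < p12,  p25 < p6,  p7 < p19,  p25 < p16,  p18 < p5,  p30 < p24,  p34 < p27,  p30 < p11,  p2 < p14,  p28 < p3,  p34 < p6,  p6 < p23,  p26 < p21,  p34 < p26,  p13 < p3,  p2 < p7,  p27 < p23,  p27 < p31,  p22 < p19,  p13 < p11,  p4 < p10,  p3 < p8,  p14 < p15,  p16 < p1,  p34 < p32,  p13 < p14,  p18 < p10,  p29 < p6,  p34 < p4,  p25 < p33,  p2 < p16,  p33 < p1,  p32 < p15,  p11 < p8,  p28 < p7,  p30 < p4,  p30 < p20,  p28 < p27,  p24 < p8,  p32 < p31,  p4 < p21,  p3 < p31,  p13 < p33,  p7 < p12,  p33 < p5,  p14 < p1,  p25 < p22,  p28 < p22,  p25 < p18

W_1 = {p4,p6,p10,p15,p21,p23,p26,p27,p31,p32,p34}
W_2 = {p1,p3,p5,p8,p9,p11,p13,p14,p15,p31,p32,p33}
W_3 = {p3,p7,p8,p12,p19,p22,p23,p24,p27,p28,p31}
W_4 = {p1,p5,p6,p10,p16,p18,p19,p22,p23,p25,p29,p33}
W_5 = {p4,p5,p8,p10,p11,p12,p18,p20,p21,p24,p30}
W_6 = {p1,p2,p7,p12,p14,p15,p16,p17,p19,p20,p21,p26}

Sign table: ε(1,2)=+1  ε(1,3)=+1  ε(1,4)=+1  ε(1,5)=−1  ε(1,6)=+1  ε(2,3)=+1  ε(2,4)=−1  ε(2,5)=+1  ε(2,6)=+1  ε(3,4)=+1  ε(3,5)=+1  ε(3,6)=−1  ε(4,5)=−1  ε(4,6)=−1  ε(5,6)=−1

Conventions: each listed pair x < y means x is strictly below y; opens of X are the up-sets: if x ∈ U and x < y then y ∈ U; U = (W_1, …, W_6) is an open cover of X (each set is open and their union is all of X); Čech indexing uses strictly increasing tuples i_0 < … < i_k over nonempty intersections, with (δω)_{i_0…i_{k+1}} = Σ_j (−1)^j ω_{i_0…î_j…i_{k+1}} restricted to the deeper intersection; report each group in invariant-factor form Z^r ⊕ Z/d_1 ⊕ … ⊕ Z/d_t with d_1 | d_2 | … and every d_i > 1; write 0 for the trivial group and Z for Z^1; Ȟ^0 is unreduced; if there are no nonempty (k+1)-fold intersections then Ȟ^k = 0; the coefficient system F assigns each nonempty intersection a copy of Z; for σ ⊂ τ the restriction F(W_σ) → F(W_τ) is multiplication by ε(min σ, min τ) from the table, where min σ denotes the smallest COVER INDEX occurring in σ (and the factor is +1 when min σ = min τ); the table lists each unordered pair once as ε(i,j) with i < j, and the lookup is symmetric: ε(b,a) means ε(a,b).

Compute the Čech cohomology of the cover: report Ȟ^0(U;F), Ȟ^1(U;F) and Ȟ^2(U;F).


Ȟ^0 ≅ 0,  Ȟ^1 ≅ Z/2,  Ȟ^2 ≅ Z

nonempty intersections:
  W12={p15,p31,p32} W13={p23,p27,p31} W14={p6,p10,p23} W15={p4,p10,p21} W16={p15,p21,p26} W23={p3,p8,p31} W24={p1,p5,p33} W25={p5,p8,p11} W26={p1,p14,p15} W34={p19,p22,p23} W35={p8,p12,p24} W36={p7,p12,p19} W45={p5,p10,p18} W46={p1,p16,p19} W56={p12,p20,p21}
  W123={p31} W126={p15} W134={p23} W145={p10} W156={p21} W235={p8} W245={p5} W246={p1} W346={p19} W356={p12}
C dims 6,15,10; δ0: rk 6, SNF 1^5·2; δ1: rk 9, SNF 1^9
Ȟ^0: (6−6)−0=0 ⇒ 0
Ȟ^1: (15−9)−6=0 plus torsion [2] ⇒ Z/2
Ȟ^2: (10−0)−9=1 ⇒ Z
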